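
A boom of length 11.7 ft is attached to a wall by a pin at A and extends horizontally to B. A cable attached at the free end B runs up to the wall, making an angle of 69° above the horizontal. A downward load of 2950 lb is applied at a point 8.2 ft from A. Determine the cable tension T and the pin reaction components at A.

ΣM about A: T·sin69°·11.7 − 2950·8.2 = 0 → T = 24190/(11.7·0.93358) = 2214.62 ≈ 2215 lb.
ΣF_x = 0: A_x − T·cos69° = 0 → A_x = 2214.62 × 0.358368 = 793.6 lb.
ΣF_y = 0: A_y + T·sin69° − 2950 = 0 → A_y = 2950 − 2214.62 × 0.93358 = 882.5 lb.

T = 2215 lb, A_x = 793.6 lb, A_y = 882.5 lb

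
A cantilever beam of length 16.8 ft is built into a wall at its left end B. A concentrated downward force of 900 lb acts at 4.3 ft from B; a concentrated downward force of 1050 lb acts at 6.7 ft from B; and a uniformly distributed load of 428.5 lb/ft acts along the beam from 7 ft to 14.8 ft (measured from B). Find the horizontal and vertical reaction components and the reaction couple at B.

Resultant of the distributed load: 428.5 × 7.8 = 3342.3 lb at 10.9 ft from B.
ΣF_x = 0: B_x = 0.
ΣF_y = 0: B_y − 900 − 1050 − 428.5·7.8 = 0 → B_y = 5292 lb.
ΣM about B: M_B − 900·4.3 − 1050·6.7 − (428.5·7.8)·10.9 = 0 → M_B = 47340 lb·ft.

B_x = 0, B_y = 5292 lb, M_B = 47340 lb·ft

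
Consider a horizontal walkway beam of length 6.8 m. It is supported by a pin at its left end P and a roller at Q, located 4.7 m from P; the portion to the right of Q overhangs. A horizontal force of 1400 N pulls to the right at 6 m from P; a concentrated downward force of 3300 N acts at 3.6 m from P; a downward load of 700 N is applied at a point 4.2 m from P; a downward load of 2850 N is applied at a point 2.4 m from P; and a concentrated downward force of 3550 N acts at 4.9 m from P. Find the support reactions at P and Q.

Moments about P: Q_y·4.7 − 3300·3.6 − 700·4.2 − 2850·2.4 − 3550·4.9 = 0 → Q_y = 39055/4.7 = 8309.57 ≈ 8310 N.
ΣF_y = 0: P_y + 8309.57 − 3300 − 700 − 2850 − 3550 = 0 → P_y = 2090 N.
ΣF_x = 0: P_x + 1400 = 0 → P_x = -1400 N.

P_x = -1400 N, P_y = 2090 N, Q_y = 8310 N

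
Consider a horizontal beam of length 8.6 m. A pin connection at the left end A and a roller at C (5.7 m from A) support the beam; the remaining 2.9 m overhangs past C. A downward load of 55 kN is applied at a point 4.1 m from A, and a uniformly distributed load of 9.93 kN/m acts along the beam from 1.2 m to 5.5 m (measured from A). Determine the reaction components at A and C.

A_x = 0, A_y = 33.04 kN, C_y = 64.66 kN

Resultant of the distributed load: 9.93 × 4.3 = 42.699 kN at 3.35 m from A.
Moments about A: C_y·5.7 − 55·4.1 − (9.93·4.3)·3.35 = 0 → C_y = 368.54165/5.7 = 64.6564 ≈ 64.66 kN.
ΣF_y = 0: A_y + 64.6564 − 55 − 9.93·4.3 = 0 → A_y = 33.04 kN.
ΣF_x = 0: no horizontal applied forces, so A_x = 0.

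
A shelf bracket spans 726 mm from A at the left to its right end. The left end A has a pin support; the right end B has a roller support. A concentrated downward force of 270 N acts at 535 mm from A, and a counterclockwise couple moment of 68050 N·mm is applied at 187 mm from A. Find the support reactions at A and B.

A_x = 0, A_y = 164.8 N, B_y = 105.2 N

Taking moments about A: B_y·726 − 270·535 + 68050 = 0 → B_y = 76400/726 = 105.234 ≈ 105.2 N.
ΣF_y = 0: A_y + 105.234 − 270 = 0 → A_y = 164.8 N.
ΣF_x = 0: no horizontal applied forces, so A_x = 0.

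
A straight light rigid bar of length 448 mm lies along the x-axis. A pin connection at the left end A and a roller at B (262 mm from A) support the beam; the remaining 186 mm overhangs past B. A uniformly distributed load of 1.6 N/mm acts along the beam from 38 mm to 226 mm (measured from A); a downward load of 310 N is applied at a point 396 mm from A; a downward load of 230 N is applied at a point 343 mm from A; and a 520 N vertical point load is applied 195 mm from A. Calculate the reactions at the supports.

Resultant of the distributed load: 1.6 × 188 = 300.8 N at 132 mm from A.
Moments about A: B_y·262 − (1.6·188)·132 − 310·396 − 230·343 − 520·195 = 0 → B_y = 342755.6/262 = 1308.23 ≈ 1308 N.
ΣF_y = 0: A_y + 1308.23 − 1.6·188 − 310 − 230 − 520 = 0 → A_y = 52.57 N.
ΣF_x = 0: no horizontal applied forces, so A_x = 0.

A_x = 0, A_y = 52.57 N, B_y = 1308 N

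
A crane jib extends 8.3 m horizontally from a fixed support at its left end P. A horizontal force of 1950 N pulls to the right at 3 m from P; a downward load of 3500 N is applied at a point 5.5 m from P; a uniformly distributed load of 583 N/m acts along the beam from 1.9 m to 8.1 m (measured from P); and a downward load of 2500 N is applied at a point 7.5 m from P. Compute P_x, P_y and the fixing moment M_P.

Resultant of the distributed load: 583 × 6.2 = 3614.6 N at 5 m from P.
ΣF_x = 0: P_x + 1950 = 0 → P_x = -1950 N.
ΣF_y = 0: P_y − 3500 − 583·6.2 − 2500 = 0 → P_y = 9615 N.
ΣM about P: M_P − 3500·5.5 − (583·6.2)·5 − 2500·7.5 = 0 → M_P = 56070 N·m.

P_x = -1950 N, P_y = 9615 N, M_P = 56070 N·m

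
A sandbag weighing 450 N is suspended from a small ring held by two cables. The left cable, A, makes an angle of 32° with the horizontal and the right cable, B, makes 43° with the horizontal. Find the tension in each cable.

T_A = 340.7 N, T_B = 395.1 N

ΣF_x = 0: −T_A·cos32° + T_B·cos43° = 0 → T_B = 1.15956·T_A.
ΣF_y = 0: T_A·sin32° + T_B·sin43° = 450.
Substitute: T_A·(0.529919 + 1.15956·0.681998) = 450 → T_A = 340.719 ≈ 340.7 N.
Then T_B = 1.15956 × 340.719 = 395.1 N.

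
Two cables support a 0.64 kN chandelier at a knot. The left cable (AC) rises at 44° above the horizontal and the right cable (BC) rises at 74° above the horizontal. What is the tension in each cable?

ΣF_x = 0: −T_AC·cos44° + T_BC·cos74° = 0 → T_BC = 2.60973·T_AC.
ΣF_y = 0: T_AC·sin44° + T_BC·sin74° = 0.64.
Substitute: T_AC·(0.694658 + 2.60973·0.961262) = 0.64 → T_AC = 0.199794 ≈ 0.1998 kN.
Then T_BC = 2.60973 × 0.199794 = 0.5214 kN.

T_AC = 0.1998 kN, T_BC = 0.5214 kN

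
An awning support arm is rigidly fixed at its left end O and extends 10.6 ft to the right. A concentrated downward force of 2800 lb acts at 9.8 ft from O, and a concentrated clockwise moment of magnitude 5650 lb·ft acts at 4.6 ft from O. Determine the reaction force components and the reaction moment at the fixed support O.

ΣF_x = 0: O_x = 0.
ΣF_y = 0: O_y − 2800 = 0 → O_y = 2800 lb.
ΣM about O: M_O − 2800·9.8 − 5650 = 0 → M_O = 33090 lb·ft.

O_x = 0, O_y = 2800 lb, M_O = 33090 lb·ft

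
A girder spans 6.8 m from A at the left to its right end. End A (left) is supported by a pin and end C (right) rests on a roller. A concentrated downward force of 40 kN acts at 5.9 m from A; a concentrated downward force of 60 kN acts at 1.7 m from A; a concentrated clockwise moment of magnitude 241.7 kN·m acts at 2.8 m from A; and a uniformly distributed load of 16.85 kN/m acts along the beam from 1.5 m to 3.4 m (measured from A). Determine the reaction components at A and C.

Resultant of the distributed load: 16.85 × 1.9 = 32.015 kN at 2.45 m from A.
ΣM about A: C_y·6.8 − 40·5.9 − 60·1.7 − 241.7 − (16.85·1.9)·2.45 = 0 → C_y = 658.13675/6.8 = 96.7848 ≈ 96.78 kN.
ΣF_y = 0: A_y + 96.7848 − 40 − 60 − 16.85·1.9 = 0 → A_y = 35.23 kN.
ΣF_x = 0: no horizontal applied forces, so A_x = 0.

A_x = 0, A_y = 35.23 kN, C_y = 96.78 kN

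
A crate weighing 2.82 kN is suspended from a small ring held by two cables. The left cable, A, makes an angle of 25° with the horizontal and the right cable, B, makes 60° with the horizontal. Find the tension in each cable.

T_A = 1.415 kN, T_B = 2.566 kN

ΣF_x = 0: −T_A·cos25° + T_B·cos60° = 0 → T_B = 1.81262·T_A.
ΣF_y = 0: T_A·sin25° + T_B·sin60° = 2.82.
Substitute: T_A·(0.422618 + 1.81262·0.866025) = 2.82 → T_A = 1.41538 ≈ 1.415 kN.
Then T_B = 1.81262 × 1.41538 = 2.566 kN.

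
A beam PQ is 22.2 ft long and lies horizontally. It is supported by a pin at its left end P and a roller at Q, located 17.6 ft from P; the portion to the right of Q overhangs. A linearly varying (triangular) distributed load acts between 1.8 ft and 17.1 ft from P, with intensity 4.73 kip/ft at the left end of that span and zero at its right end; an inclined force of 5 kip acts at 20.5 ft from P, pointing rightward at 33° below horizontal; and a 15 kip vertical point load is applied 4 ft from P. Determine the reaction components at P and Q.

P_x = -4.193 kip, P_y = 33.14 kip, Q_y = 20.77 kip

Resultant of the triangular load: ½ × 4.73 × 15.3 = 36.1845 kip, acting at 6.9 ft from P (one-third of the span from the peak).
ΣM about P: Q_y·17.6 − (½·4.73·15.3)·6.9 − 5·sin33°·20.5 − 15·4 = 0 → Q_y = 365.499/17.6 = 20.767 ≈ 20.77 kip.
ΣF_y = 0: P_y + 20.767 − ½·4.73·15.3 − 5·sin33° − 15 = 0 → P_y = 33.14 kip.
ΣF_x = 0: P_x + 5·cos33° = 0 → P_x = -4.193 kip.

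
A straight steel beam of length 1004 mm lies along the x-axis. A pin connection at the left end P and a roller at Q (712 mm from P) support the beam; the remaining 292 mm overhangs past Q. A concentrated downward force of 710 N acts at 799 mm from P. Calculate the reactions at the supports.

P_x = 0, P_y = -86.76 N, Q_y = 796.8 N

Moments about P: Q_y·712 − 710·799 = 0 → Q_y = 567290/712 = 796.756 ≈ 796.8 N.
ΣF_y = 0: P_y + 796.756 − 710 = 0 → P_y = -86.76 N.
ΣF_x = 0: no horizontal applied forces, so P_x = 0.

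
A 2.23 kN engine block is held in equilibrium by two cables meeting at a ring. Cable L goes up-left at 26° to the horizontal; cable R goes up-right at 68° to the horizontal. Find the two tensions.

ΣF_x = 0: −T_L·cos26° + T_R·cos68° = 0 → T_R = 2.3993·T_L.
ΣF_y = 0: T_L·sin26° + T_R·sin68° = 2.23.
Substitute: T_L·(0.438371 + 2.3993·0.927184) = 2.23 → T_L = 0.837413 ≈ 0.8374 kN.
Then T_R = 2.3993 × 0.837413 = 2.009 kN.

T_L = 0.8374 kN, T_R = 2.009 kN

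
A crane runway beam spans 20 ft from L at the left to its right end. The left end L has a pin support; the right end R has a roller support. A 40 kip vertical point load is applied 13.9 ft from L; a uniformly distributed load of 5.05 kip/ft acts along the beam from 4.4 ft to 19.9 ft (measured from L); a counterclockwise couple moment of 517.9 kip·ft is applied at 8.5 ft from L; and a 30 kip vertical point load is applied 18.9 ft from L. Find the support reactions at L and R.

L_x = 0, L_y = 70.47 kip, R_y = 77.81 kip

Resultant of the distributed load: 5.05 × 15.5 = 78.275 kip at 12.15 ft from L.
Taking moments about L: R_y·20 − 40·13.9 − (5.05·15.5)·12.15 + 517.9 − 30·18.9 = 0 → R_y = 1556.14125/20 = 77.8071 ≈ 77.81 kip.
ΣF_y = 0: L_y + 77.8071 − 40 − 5.05·15.5 − 30 = 0 → L_y = 70.47 kip.
ΣF_x = 0: no horizontal applied forces, so L_x = 0.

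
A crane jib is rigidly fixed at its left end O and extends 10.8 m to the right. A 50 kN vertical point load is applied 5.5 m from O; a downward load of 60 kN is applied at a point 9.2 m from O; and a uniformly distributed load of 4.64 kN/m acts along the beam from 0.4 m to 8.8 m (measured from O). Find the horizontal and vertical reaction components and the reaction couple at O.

Resultant of the distributed load: 4.64 × 8.4 = 38.976 kN at 4.6 m from O.
ΣF_x = 0: O_x = 0.
ΣF_y = 0: O_y − 50 − 60 − 4.64·8.4 = 0 → O_y = 149.0 kN.
ΣM about O: M_O − 50·5.5 − 60·9.2 − (4.64·8.4)·4.6 = 0 → M_O = 1006 kN·m.

O_x = 0, O_y = 149.0 kN, M_O = 1006 kN·m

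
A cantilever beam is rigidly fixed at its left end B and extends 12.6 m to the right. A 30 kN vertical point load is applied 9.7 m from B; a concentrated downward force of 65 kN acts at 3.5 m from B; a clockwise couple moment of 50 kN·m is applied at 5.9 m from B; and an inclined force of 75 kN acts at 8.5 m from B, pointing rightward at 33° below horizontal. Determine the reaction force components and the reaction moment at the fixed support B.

B_x = -62.90 kN, B_y = 135.8 kN, M_B = 915.7 kN·m

ΣF_x = 0: B_x + 75·cos33° = 0 → B_x = -62.90 kN.
ΣF_y = 0: B_y − 30 − 65 − 75·sin33° = 0 → B_y = 135.8 kN.
ΣM about B: M_B − 30·9.7 − 65·3.5 − 50 − 75·sin33°·8.5 = 0 → M_B = 915.7 kN·m.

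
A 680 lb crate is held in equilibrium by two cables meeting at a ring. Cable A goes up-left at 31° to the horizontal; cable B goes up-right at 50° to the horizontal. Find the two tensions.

T_A = 442.5 lb, T_B = 590.1 lb

ΣF_x = 0: −T_A·cos31° + T_B·cos50° = 0 → T_B = 1.33352·T_A.
ΣF_y = 0: T_A·sin31° + T_B·sin50° = 680.
Substitute: T_A·(0.515038 + 1.33352·0.766044) = 680 → T_A = 442.543 ≈ 442.5 lb.
Then T_B = 1.33352 × 442.543 = 590.1 lb.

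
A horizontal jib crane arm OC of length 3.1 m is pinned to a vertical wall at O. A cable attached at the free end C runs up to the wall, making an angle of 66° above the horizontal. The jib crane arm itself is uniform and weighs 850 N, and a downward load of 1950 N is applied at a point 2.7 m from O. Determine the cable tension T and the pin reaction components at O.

ΣM about O: T·sin66°·3.1 − 850·1.55 − 1950·2.7 = 0 → T = 6582.5/(3.1·0.913545) = 2324.34 ≈ 2324 N.
ΣF_x = 0: O_x − T·cos66° = 0 → O_x = 2324.34 × 0.406737 = 945.4 N.
ΣF_y = 0: O_y + T·sin66° − 850 − 1950 = 0 → O_y = 2800 − 2324.34 × 0.913545 = 676.6 N.

T = 2324 N, O_x = 945.4 N, O_y = 676.6 N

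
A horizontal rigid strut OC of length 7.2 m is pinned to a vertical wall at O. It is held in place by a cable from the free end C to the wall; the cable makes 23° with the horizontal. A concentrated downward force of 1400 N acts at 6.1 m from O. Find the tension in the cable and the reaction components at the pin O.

ΣM about O: T·sin23°·7.2 − 1400·6.1 = 0 → T = 8540/(7.2·0.390731) = 3035.62 ≈ 3036 N.
ΣF_x = 0: O_x − T·cos23° = 0 → O_x = 3035.62 × 0.920505 = 2794 N.
ΣF_y = 0: O_y + T·sin23° − 1400 = 0 → O_y = 1400 − 3035.62 × 0.390731 = 213.9 N.

T = 3036 N, O_x = 2794 N, O_y = 213.9 N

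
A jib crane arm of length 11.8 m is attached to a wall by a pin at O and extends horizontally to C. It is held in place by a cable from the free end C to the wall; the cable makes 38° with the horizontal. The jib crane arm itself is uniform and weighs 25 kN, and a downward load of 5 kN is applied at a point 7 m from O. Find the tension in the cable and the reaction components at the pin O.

ΣM about O: T·sin38°·11.8 − 25·5.9 − 5·7 = 0 → T = 182.5/(11.8·0.615661) = 25.1211 ≈ 25.12 kN.
ΣF_x = 0: O_x − T·cos38° = 0 → O_x = 25.1211 × 0.788011 = 19.80 kN.
ΣF_y = 0: O_y + T·sin38° − 25 − 5 = 0 → O_y = 30 − 25.1211 × 0.615661 = 14.53 kN.

T = 25.12 kN, O_x = 19.80 kN, O_y = 14.53 kN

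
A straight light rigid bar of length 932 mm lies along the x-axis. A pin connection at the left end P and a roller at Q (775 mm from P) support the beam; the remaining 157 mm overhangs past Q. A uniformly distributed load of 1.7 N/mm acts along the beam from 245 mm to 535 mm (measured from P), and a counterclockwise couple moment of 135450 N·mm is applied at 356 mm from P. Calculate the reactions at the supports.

Resultant of the distributed load: 1.7 × 290 = 493 N at 390 mm from P.
Moments about P: Q_y·775 − (1.7·290)·390 + 135450 = 0 → Q_y = 56820/775 = 73.3161 ≈ 73.32 N.
ΣF_y = 0: P_y + 73.3161 − 1.7·290 = 0 → P_y = 419.7 N.
ΣF_x = 0: no horizontal applied forces, so P_x = 0.

P_x = 0, P_y = 419.7 N, Q_y = 73.32 N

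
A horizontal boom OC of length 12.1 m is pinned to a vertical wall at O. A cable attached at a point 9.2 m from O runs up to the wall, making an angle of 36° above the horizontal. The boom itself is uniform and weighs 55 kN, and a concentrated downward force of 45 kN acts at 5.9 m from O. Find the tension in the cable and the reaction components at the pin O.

ΣM about O: T·sin36°·9.2 − 55·6.05 − 45·5.9 = 0 → T = 598.25/(9.2·0.587785) = 110.631 ≈ 110.6 kN.
ΣF_x = 0: O_x − T·cos36° = 0 → O_x = 110.631 × 0.809017 = 89.50 kN.
ΣF_y = 0: O_y + T·sin36° − 55 − 45 = 0 → O_y = 100 − 110.631 × 0.587785 = 34.97 kN.

T = 110.6 kN, O_x = 89.50 kN, O_y = 34.97 kN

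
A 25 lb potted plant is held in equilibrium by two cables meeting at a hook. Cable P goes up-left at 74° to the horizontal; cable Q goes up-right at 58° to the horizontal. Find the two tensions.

ΣF_x = 0: −T_P·cos74° + T_Q·cos58° = 0 → T_Q = 0.52015·T_P.
ΣF_y = 0: T_P·sin74° + T_Q·sin58° = 25.
Substitute: T_P·(0.961262 + 0.52015·0.848048) = 25 → T_P = 17.8269 ≈ 17.83 lb.
Then T_Q = 0.52015 × 17.8269 = 9.273 lb.

T_P = 17.83 lb, T_Q = 9.273 lb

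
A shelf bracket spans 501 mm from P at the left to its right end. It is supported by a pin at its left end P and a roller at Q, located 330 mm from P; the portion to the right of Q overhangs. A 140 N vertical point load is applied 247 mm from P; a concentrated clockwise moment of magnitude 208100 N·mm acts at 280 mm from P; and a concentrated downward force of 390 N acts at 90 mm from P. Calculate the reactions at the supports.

P_x = 0, P_y = -311.8 N, Q_y = 841.8 N

Moments about P: Q_y·330 − 140·247 − 208100 − 390·90 = 0 → Q_y = 277780/330 = 841.758 ≈ 841.8 N.
ΣF_y = 0: P_y + 841.758 − 140 − 390 = 0 → P_y = -311.8 N.
ΣF_x = 0: no horizontal applied forces, so P_x = 0.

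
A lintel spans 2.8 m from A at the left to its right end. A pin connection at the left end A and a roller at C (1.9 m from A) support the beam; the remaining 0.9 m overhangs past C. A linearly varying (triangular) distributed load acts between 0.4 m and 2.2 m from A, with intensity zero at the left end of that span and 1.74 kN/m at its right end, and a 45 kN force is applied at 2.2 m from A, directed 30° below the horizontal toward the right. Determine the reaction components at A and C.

Resultant of the triangular load: ½ × 1.74 × 1.8 = 1.566 kN, acting at 1.6 m from A (one-third of the span from the peak).
Taking moments about A: C_y·1.9 − (½·1.74·1.8)·1.6 − 45·sin30°·2.2 = 0 → C_y = 52.0056/1.9 = 27.3714 ≈ 27.37 kN.
ΣF_y = 0: A_y + 27.3714 − ½·1.74·1.8 − 45·sin30° = 0 → A_y = -3.305 kN.
ΣF_x = 0: A_x + 45·cos30° = 0 → A_x = -38.97 kN.

A_x = -38.97 kN, A_y = -3.305 kN, C_y = 27.37 kN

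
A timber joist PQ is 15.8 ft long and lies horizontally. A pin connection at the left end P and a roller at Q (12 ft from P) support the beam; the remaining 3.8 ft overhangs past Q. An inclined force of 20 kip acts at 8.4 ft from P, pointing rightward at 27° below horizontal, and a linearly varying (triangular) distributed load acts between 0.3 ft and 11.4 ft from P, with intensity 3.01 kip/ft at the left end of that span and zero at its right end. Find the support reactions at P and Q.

P_x = -17.82 kip, P_y = 13.86 kip, Q_y = 11.92 kip

Resultant of the triangular load: ½ × 3.01 × 11.1 = 16.7055 kip, acting at 4 ft from P (one-third of the span from the peak).
ΣM about P: Q_y·12 − 20·sin27°·8.4 − (½·3.01·11.1)·4 = 0 → Q_y = 143.092/12 = 11.9243 ≈ 11.92 kip.
ΣF_y = 0: P_y + 11.9243 − 20·sin27° − ½·3.01·11.1 = 0 → P_y = 13.86 kip.
ΣF_x = 0: P_x + 20·cos27° = 0 → P_x = -17.82 kip.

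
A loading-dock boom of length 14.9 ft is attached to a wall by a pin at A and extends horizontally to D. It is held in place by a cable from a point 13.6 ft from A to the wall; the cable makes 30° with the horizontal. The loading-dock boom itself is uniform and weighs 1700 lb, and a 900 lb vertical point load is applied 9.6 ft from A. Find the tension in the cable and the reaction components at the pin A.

T = 3133 lb, A_x = 2713 lb, A_y = 1033 lb

ΣM about A: T·sin30°·13.6 − 1700·7.45 − 900·9.6 = 0 → T = 21305/(13.6·0.5) = 3133.09 ≈ 3133 lb.
ΣF_x = 0: A_x − T·cos30° = 0 → A_x = 3133.09 × 0.866025 = 2713 lb.
ΣF_y = 0: A_y + T·sin30° − 1700 − 900 = 0 → A_y = 2600 − 3133.09 × 0.5 = 1033 lb.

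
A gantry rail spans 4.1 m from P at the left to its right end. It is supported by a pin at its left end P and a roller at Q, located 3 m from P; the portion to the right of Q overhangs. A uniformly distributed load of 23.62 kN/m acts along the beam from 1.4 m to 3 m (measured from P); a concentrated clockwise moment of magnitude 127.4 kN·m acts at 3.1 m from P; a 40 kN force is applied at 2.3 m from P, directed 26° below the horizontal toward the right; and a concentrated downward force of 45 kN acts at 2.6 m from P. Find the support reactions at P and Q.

Resultant of the distributed load: 23.62 × 1.6 = 37.792 kN at 2.2 m from P.
ΣM about P: Q_y·3 − (23.62·1.6)·2.2 − 127.4 − 40·sin26°·2.3 − 45·2.6 = 0 → Q_y = 367.873/3 = 122.624 ≈ 122.6 kN.
ΣF_y = 0: P_y + 122.624 − 23.62·1.6 − 40·sin26° − 45 = 0 → P_y = -22.30 kN.
ΣF_x = 0: P_x + 40·cos26° = 0 → P_x = -35.95 kN.

P_x = -35.95 kN, P_y = -22.30 kN, Q_y = 122.6 kN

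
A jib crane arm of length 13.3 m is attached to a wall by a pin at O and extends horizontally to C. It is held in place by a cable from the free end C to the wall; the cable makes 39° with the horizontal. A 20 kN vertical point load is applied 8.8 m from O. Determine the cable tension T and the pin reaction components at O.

T = 21.03 kN, O_x = 16.34 kN, O_y = 6.767 kN

ΣM about O: T·sin39°·13.3 − 20·8.8 = 0 → T = 176/(13.3·0.62932) = 21.0276 ≈ 21.03 kN.
ΣF_x = 0: O_x − T·cos39° = 0 → O_x = 21.0276 × 0.777146 = 16.34 kN.
ΣF_y = 0: O_y + T·sin39° − 20 = 0 → O_y = 20 − 21.0276 × 0.62932 = 6.767 kN.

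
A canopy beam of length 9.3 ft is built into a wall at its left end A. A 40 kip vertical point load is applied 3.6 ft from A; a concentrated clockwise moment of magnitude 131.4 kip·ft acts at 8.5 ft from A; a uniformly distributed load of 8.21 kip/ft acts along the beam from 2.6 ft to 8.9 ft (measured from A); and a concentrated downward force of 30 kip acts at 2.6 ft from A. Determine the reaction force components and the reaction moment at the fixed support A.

A_x = 0, A_y = 121.7 kip, M_A = 650.8 kip·ft

Resultant of the distributed load: 8.21 × 6.3 = 51.723 kip at 5.75 ft from A.
ΣF_x = 0: A_x = 0.
ΣF_y = 0: A_y − 40 − 8.21·6.3 − 30 = 0 → A_y = 121.7 kip.
ΣM about A: M_A − 40·3.6 − 131.4 − (8.21·6.3)·5.75 − 30·2.6 = 0 → M_A = 650.8 kip·ft.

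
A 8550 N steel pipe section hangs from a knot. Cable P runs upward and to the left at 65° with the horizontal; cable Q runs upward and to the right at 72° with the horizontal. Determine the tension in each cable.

T_P = 3874 N, T_Q = 5298 N

ΣF_x = 0: −T_P·cos65° + T_Q·cos72° = 0 → T_Q = 1.36762·T_P.
ΣF_y = 0: T_P·sin65° + T_Q·sin72° = 8550.
Substitute: T_P·(0.906308 + 1.36762·0.951057) = 8550 → T_P = 3874.05 ≈ 3874 N.
Then T_Q = 1.36762 × 3874.05 = 5298 N.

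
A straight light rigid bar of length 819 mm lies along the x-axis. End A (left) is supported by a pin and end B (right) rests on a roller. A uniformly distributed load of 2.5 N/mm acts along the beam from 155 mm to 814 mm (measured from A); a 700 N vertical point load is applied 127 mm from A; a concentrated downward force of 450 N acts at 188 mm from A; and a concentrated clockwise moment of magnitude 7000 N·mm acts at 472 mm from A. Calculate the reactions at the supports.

A_x = 0, A_y = 1602 N, B_y = 1195 N

Resultant of the distributed load: 2.5 × 659 = 1647.5 N at 484.5 mm from A.
ΣM about A: B_y·819 − (2.5·659)·484.5 − 700·127 − 450·188 − 7000 = 0 → B_y = 978713.75/819 = 1195.01 ≈ 1195 N.
ΣF_y = 0: A_y + 1195.01 − 2.5·659 − 700 − 450 = 0 → A_y = 1602 N.
ΣF_x = 0: no horizontal applied forces, so A_x = 0.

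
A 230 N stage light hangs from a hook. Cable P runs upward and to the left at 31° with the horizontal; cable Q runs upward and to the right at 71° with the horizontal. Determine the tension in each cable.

ΣF_x = 0: −T_P·cos31° + T_Q·cos71° = 0 → T_Q = 2.63284·T_P.
ΣF_y = 0: T_P·sin31° + T_Q·sin71° = 230.
Substitute: T_P·(0.515038 + 2.63284·0.945519) = 230 → T_P = 76.5534 ≈ 76.55 N.
Then T_Q = 2.63284 × 76.5534 = 201.6 N.

T_P = 76.55 N, T_Q = 201.6 N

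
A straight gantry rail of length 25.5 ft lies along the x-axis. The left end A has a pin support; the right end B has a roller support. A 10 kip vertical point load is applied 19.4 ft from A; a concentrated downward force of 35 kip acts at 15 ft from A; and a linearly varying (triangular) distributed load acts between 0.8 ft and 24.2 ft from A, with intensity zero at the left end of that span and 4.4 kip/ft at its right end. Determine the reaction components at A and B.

Resultant of the triangular load: ½ × 4.4 × 23.4 = 51.48 kip, acting at 16.4 ft from A (one-third of the span from the peak).
Taking moments about A: B_y·25.5 − 10·19.4 − 35·15 − (½·4.4·23.4)·16.4 = 0 → B_y = 1563.272/25.5 = 61.3048 ≈ 61.30 kip.
ΣF_y = 0: A_y + 61.3048 − 10 − 35 − ½·4.4·23.4 = 0 → A_y = 35.18 kip.
ΣF_x = 0: no horizontal applied forces, so A_x = 0.

A_x = 0, A_y = 35.18 kip, B_y = 61.30 kip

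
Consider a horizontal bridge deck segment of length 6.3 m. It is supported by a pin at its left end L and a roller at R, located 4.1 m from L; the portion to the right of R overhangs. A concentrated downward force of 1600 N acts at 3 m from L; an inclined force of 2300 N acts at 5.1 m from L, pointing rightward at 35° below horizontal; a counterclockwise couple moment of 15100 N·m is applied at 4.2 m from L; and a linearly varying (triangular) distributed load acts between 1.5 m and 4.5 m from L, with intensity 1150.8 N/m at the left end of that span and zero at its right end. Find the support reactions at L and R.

Resultant of the triangular load: ½ × 1150.8 × 3 = 1726.2 N, acting at 2.5 m from L (one-third of the span from the peak).
Taking moments about L: R_y·4.1 − 1600·3 − 2300·sin35°·5.1 + 15100 − (½·1150.8·3)·2.5 = 0 → R_y = 743.552/4.1 = 181.354 ≈ 181.4 N.
ΣF_y = 0: L_y + 181.354 − 1600 − 2300·sin35° − ½·1150.8·3 = 0 → L_y = 4464 N.
ΣF_x = 0: L_x + 2300·cos35° = 0 → L_x = -1884 N.

L_x = -1884 N, L_y = 4464 N, R_y = 181.4 N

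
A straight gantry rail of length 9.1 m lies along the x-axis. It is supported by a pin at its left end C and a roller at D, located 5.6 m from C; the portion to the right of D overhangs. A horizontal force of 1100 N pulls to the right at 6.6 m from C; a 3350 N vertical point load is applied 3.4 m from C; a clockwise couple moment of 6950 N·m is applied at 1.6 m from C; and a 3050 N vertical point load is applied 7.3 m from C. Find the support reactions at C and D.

ΣM about C: D_y·5.6 − 3350·3.4 − 6950 − 3050·7.3 = 0 → D_y = 40605/5.6 = 7250.89 ≈ 7251 N.
ΣF_y = 0: C_y + 7250.89 − 3350 − 3050 = 0 → C_y = -850.9 N.
ΣF_x = 0: C_x + 1100 = 0 → C_x = -1100 N.

C_x = -1100 N, C_y = -850.9 N, D_y = 7251 N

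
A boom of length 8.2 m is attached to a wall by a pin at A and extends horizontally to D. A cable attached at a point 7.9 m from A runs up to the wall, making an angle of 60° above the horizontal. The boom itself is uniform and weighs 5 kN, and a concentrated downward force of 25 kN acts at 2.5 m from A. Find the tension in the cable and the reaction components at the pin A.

T = 12.13 kN, A_x = 6.066 kN, A_y = 19.49 kN

ΣM about A: T·sin60°·7.9 − 5·4.1 − 25·2.5 = 0 → T = 83/(7.9·0.866025) = 12.1317 ≈ 12.13 kN.
ΣF_x = 0: A_x − T·cos60° = 0 → A_x = 12.1317 × 0.5 = 6.066 kN.
ΣF_y = 0: A_y + T·sin60° − 5 − 25 = 0 → A_y = 30 − 12.1317 × 0.866025 = 19.49 kN.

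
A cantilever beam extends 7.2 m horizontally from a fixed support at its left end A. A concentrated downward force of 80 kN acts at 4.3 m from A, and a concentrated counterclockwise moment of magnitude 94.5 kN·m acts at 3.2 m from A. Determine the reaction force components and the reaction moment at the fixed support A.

A_x = 0, A_y = 80.00 kN, M_A = 249.5 kN·m

ΣF_x = 0: A_x = 0.
ΣF_y = 0: A_y − 80 = 0 → A_y = 80.00 kN.
ΣM about A: M_A − 80·4.3 + 94.5 = 0 → M_A = 249.5 kN·m.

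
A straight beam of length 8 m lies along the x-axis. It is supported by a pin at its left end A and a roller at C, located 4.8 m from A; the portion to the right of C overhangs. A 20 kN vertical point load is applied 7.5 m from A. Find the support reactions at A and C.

A_x = 0, A_y = -11.25 kN, C_y = 31.25 kN

ΣM about A: C_y·4.8 − 20·7.5 = 0 → C_y = 150/4.8 = 31.25 kN.
ΣF_y = 0: A_y + 31.25 − 20 = 0 → A_y = -11.25 kN.
ΣF_x = 0: no horizontal applied forces, so A_x = 0.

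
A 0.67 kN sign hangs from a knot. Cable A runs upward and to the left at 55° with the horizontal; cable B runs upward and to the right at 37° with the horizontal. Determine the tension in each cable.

T_A = 0.5354 kN, T_B = 0.3845 kN

ΣF_x = 0: −T_A·cos55° + T_B·cos37° = 0 → T_B = 0.718196·T_A.
ΣF_y = 0: T_A·sin55° + T_B·sin37° = 0.67.
Substitute: T_A·(0.819152 + 0.718196·0.601815) = 0.67 → T_A = 0.535412 ≈ 0.5354 kN.
Then T_B = 0.718196 × 0.535412 = 0.3845 kN.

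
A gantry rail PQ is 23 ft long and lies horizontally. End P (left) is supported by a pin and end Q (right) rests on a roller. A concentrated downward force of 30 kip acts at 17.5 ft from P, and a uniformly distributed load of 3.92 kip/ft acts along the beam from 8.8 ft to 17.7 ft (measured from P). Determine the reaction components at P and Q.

Resultant of the distributed load: 3.92 × 8.9 = 34.888 kip at 13.25 ft from P.
ΣM about P: Q_y·23 − 30·17.5 − (3.92·8.9)·13.25 = 0 → Q_y = 987.266/23 = 42.9246 ≈ 42.92 kip.
ΣF_y = 0: P_y + 42.9246 − 30 − 3.92·8.9 = 0 → P_y = 21.96 kip.
ΣF_x = 0: no horizontal applied forces, so P_x = 0.

P_x = 0, P_y = 21.96 kip, Q_y = 42.92 kip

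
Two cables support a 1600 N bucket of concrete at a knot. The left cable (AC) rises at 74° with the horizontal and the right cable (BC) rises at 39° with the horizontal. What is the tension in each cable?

T_AC = 1351 N, T_BC = 479.1 N

ΣF_x = 0: −T_AC·cos74° + T_BC·cos39° = 0 → T_BC = 0.354679·T_AC.
ΣF_y = 0: T_AC·sin74° + T_BC·sin39° = 1600.
Substitute: T_AC·(0.961262 + 0.354679·0.62932) = 1600 → T_AC = 1350.82 ≈ 1351 N.
Then T_BC = 0.354679 × 1350.82 = 479.1 N.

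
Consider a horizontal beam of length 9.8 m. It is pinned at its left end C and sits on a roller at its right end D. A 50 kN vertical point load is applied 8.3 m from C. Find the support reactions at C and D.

C_x = 0, C_y = 7.653 kN, D_y = 42.35 kN

Moments about C: D_y·9.8 − 50·8.3 = 0 → D_y = 415/9.8 = 42.3469 ≈ 42.35 kN.
ΣF_y = 0: C_y + 42.3469 − 50 = 0 → C_y = 7.653 kN.
ΣF_x = 0: no horizontal applied forces, so C_x = 0.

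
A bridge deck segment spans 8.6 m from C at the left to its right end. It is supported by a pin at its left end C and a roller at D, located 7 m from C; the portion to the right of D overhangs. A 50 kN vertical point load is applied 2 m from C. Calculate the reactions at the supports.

C_x = 0, C_y = 35.71 kN, D_y = 14.29 kN

Moments about C: D_y·7 − 50·2 = 0 → D_y = 100/7 = 14.2857 ≈ 14.29 kN.
ΣF_y = 0: C_y + 14.2857 − 50 = 0 → C_y = 35.71 kN.
ΣF_x = 0: no horizontal applied forces, so C_x = 0.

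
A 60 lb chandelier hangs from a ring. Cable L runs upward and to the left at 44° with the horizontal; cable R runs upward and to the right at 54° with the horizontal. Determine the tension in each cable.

T_L = 35.61 lb, T_R = 43.58 lb

ΣF_x = 0: −T_L·cos44° + T_R·cos54° = 0 → T_R = 1.22381·T_L.
ΣF_y = 0: T_L·sin44° + T_R·sin54° = 60.
Substitute: T_L·(0.694658 + 1.22381·0.809017) = 60 → T_L = 35.6138 ≈ 35.61 lb.
Then T_R = 1.22381 × 35.6138 = 43.58 lb.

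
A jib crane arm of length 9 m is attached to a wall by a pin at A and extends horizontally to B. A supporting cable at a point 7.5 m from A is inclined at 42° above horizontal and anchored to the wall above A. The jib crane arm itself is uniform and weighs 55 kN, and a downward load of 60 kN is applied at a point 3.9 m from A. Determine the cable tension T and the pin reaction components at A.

T = 95.95 kN, A_x = 71.30 kN, A_y = 50.80 kN

ΣM about A: T·sin42°·7.5 − 55·4.5 − 60·3.9 = 0 → T = 481.5/(7.5·0.669131) = 95.9453 ≈ 95.95 kN.
ΣF_x = 0: A_x − T·cos42° = 0 → A_x = 95.9453 × 0.743145 = 71.30 kN.
ΣF_y = 0: A_y + T·sin42° − 55 − 60 = 0 → A_y = 115 − 95.9453 × 0.669131 = 50.80 kN.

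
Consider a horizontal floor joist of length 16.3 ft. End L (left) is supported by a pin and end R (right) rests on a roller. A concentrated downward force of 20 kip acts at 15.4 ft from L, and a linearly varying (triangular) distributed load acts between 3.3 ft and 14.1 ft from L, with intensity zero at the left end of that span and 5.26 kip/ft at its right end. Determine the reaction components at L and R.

Resultant of the triangular load: ½ × 5.26 × 10.8 = 28.404 kip, acting at 10.5 ft from L (one-third of the span from the peak).
ΣM about L: R_y·16.3 − 20·15.4 − (½·5.26·10.8)·10.5 = 0 → R_y = 606.242/16.3 = 37.1928 ≈ 37.19 kip.
ΣF_y = 0: L_y + 37.1928 − 20 − ½·5.26·10.8 = 0 → L_y = 11.21 kip.
ΣF_x = 0: no horizontal applied forces, so L_x = 0.

L_x = 0, L_y = 11.21 kip, R_y = 37.19 kip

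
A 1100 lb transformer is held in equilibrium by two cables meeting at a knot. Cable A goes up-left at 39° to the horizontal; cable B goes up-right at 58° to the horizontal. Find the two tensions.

ΣF_x = 0: −T_A·cos39° + T_B·cos58° = 0 → T_B = 1.46654·T_A.
ΣF_y = 0: T_A·sin39° + T_B·sin58° = 1100.
Substitute: T_A·(0.62932 + 1.46654·0.848048) = 1100 → T_A = 587.288 ≈ 587.3 lb.
Then T_B = 1.46654 × 587.288 = 861.3 lb.

T_A = 587.3 lb, T_B = 861.3 lb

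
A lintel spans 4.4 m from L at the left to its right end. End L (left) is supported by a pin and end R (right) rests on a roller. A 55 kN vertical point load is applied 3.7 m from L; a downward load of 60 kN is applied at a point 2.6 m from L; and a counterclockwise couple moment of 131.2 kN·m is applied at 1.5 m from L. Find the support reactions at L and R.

ΣM about L: R_y·4.4 − 55·3.7 − 60·2.6 + 131.2 = 0 → R_y = 228.3/4.4 = 51.8864 ≈ 51.89 kN.
ΣF_y = 0: L_y + 51.8864 − 55 − 60 = 0 → L_y = 63.11 kN.
ΣF_x = 0: no horizontal applied forces, so L_x = 0.

L_x = 0, L_y = 63.11 kN, R_y = 51.89 kN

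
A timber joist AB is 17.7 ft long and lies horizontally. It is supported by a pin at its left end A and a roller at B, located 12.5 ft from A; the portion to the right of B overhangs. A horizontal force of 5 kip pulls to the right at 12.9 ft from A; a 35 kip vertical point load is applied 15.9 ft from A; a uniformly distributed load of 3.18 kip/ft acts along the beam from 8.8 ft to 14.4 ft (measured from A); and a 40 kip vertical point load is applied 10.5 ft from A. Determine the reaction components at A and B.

A_x = -5.000 kip, A_y = -1.838 kip, B_y = 94.65 kip

Resultant of the distributed load: 3.18 × 5.6 = 17.808 kip at 11.6 ft from A.
Taking moments about A: B_y·12.5 − 35·15.9 − (3.18·5.6)·11.6 − 40·10.5 = 0 → B_y = 1183.0728/12.5 = 94.6458 ≈ 94.65 kip.
ΣF_y = 0: A_y + 94.6458 − 35 − 3.18·5.6 − 40 = 0 → A_y = -1.838 kip.
ΣF_x = 0: A_x + 5 = 0 → A_x = -5.000 kip.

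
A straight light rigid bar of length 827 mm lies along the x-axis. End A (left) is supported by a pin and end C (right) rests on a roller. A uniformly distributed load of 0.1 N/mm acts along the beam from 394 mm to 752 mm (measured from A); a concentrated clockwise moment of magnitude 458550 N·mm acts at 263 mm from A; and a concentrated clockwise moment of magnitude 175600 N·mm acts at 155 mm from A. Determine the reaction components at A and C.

A_x = 0, A_y = -755.8 N, C_y = 791.6 N

Resultant of the distributed load: 0.1 × 358 = 35.8 N at 573 mm from A.
Moments about A: C_y·827 − (0.1·358)·573 − 458550 − 175600 = 0 → C_y = 654663.4/827 = 791.612 ≈ 791.6 N.
ΣF_y = 0: A_y + 791.612 − 0.1·358 = 0 → A_y = -755.8 N.
ΣF_x = 0: no horizontal applied forces, so A_x = 0.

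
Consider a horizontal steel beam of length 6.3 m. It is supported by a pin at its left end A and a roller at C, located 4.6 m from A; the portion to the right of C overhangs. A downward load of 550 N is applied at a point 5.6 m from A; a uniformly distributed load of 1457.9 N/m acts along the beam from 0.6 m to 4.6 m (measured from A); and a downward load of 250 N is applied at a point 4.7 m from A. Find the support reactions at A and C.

A_x = 0, A_y = 2410 N, C_y = 4221 N

Resultant of the distributed load: 1457.9 × 4 = 5831.6 N at 2.6 m from A.
Taking moments about A: C_y·4.6 − 550·5.6 − (1457.9·4)·2.6 − 250·4.7 = 0 → C_y = 19417.16/4.6 = 4221.12 ≈ 4221 N.
ΣF_y = 0: A_y + 4221.12 − 550 − 1457.9·4 − 250 = 0 → A_y = 2410 N.
ΣF_x = 0: no horizontal applied forces, so A_x = 0.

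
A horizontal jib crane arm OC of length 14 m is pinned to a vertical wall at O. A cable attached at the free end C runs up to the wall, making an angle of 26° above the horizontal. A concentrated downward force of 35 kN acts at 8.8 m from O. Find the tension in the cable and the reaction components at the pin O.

ΣM about O: T·sin26°·14 − 35·8.8 = 0 → T = 308/(14·0.438371) = 50.1858 ≈ 50.19 kN.
ΣF_x = 0: O_x − T·cos26° = 0 → O_x = 50.1858 × 0.898794 = 45.11 kN.
ΣF_y = 0: O_y + T·sin26° − 35 = 0 → O_y = 35 − 50.1858 × 0.438371 = 13.00 kN.

T = 50.19 kN, O_x = 45.11 kN, O_y = 13.00 kN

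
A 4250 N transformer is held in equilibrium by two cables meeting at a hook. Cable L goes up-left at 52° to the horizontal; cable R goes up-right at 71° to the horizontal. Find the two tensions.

T_L = 1650 N, T_R = 3120 N

ΣF_x = 0: −T_L·cos52° + T_R·cos71° = 0 → T_R = 1.89104·T_L.
ΣF_y = 0: T_L·sin52° + T_R·sin71° = 4250.
Substitute: T_L·(0.788011 + 1.89104·0.945519) = 4250 → T_L = 1649.83 ≈ 1650 N.
Then T_R = 1.89104 × 1649.83 = 3120 N.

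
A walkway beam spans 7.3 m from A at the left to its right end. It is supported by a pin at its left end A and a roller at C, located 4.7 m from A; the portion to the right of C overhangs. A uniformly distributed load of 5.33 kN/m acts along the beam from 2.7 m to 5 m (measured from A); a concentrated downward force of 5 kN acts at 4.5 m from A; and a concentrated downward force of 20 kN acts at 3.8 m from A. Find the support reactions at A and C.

Resultant of the distributed load: 5.33 × 2.3 = 12.259 kN at 3.85 m from A.
Moments about A: C_y·4.7 − (5.33·2.3)·3.85 − 5·4.5 − 20·3.8 = 0 → C_y = 145.69715/4.7 = 30.9994 ≈ 31.00 kN.
ΣF_y = 0: A_y + 30.9994 − 5.33·2.3 − 5 − 20 = 0 → A_y = 6.260 kN.
ΣF_x = 0: no horizontal applied forces, so A_x = 0.

A_x = 0, A_y = 6.260 kN, C_y = 31.00 kN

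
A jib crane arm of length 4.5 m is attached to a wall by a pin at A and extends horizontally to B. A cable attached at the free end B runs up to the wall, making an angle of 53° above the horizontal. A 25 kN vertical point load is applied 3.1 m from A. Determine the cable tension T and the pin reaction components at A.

ΣM about A: T·sin53°·4.5 − 25·3.1 = 0 → T = 77.5/(4.5·0.798636) = 21.5645 ≈ 21.56 kN.
ΣF_x = 0: A_x − T·cos53° = 0 → A_x = 21.5645 × 0.601815 = 12.98 kN.
ΣF_y = 0: A_y + T·sin53° − 25 = 0 → A_y = 25 − 21.5645 × 0.798636 = 7.778 kN.

T = 21.56 kN, A_x = 12.98 kN, A_y = 7.778 kN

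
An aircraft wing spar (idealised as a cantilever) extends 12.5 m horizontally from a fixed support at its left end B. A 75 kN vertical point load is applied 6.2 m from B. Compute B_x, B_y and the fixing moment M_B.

ΣF_x = 0: B_x = 0.
ΣF_y = 0: B_y − 75 = 0 → B_y = 75.00 kN.
ΣM about B: M_B − 75·6.2 = 0 → M_B = 465.0 kN·m.

B_x = 0, B_y = 75.00 kN, M_B = 465.0 kN·m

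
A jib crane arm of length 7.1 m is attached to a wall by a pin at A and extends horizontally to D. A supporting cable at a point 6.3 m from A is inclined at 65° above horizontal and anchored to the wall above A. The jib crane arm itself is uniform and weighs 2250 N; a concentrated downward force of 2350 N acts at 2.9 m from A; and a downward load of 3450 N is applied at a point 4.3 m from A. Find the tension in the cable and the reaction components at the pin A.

T = 5191 N, A_x = 2194 N, A_y = 3346 N

ΣM about A: T·sin65°·6.3 − 2250·3.55 − 2350·2.9 − 3450·4.3 = 0 → T = 29637.5/(6.3·0.906308) = 5190.69 ≈ 5191 N.
ΣF_x = 0: A_x − T·cos65° = 0 → A_x = 5190.69 × 0.422618 = 2194 N.
ΣF_y = 0: A_y + T·sin65° − 2250 − 2350 − 3450 = 0 → A_y = 8050 − 5190.69 × 0.906308 = 3346 N.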